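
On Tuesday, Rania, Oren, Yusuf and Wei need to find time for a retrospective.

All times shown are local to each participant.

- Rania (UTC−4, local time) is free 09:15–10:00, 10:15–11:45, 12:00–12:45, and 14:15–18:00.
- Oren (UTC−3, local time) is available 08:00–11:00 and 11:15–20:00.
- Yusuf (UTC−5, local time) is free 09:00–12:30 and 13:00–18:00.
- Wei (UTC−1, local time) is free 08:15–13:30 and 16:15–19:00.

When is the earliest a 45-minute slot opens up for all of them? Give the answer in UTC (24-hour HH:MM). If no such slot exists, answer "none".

18:15

Rania → UTC: 13:15–14:00, 14:15–15:45, 16:00–16:45, 18:15–22:00.
Oren → UTC: 11:00–14:00, 14:15–23:00.
Yusuf → UTC: 14:00–17:30, 18:00–23:00.
Wei → UTC: 09:15–14:30, 17:15–20:00.
Rania ∩ Oren: 13:15–14:00, 14:15–15:45, 16:00–16:45, 18:15–22:00.
Rania ∩ Oren ∩ Yusuf: 14:15–15:45, 16:00–16:45, 18:15–22:00.
Rania ∩ Oren ∩ Yusuf ∩ Wei: 14:15–14:30, 18:15–20:00.
Windows ≥ 45 min: 18:15–20:00.
Earliest such window starts at 18:15.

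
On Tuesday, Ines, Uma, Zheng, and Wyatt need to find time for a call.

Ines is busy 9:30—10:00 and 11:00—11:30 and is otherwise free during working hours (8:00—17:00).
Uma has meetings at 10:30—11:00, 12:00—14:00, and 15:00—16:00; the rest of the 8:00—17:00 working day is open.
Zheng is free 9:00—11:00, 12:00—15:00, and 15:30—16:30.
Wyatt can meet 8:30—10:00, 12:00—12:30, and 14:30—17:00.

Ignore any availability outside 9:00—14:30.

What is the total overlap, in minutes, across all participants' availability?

Ines free within 08:00–17:00: 08:00–09:30, 10:00–11:00, 11:30–17:00.
Uma free within 08:00–17:00: 08:00–10:30, 11:00–12:00, 14:00–15:00, 16:00–17:00.
Ines ∩ Uma: 08:00–09:30, 10:00–10:30, 11:30–12:00, 14:00–15:00, 16:00–17:00.
Ines ∩ Uma ∩ Zheng: 09:00–09:30, 10:00–10:30, 14:00–15:00, 16:00–16:30.
Ines ∩ Uma ∩ Zheng ∩ Wyatt: 09:00–09:30, 14:30–15:00, 16:00–16:30.
Restricted to 09:00–14:30: 09:00–09:30.
Total common minutes: 30.

30 minutes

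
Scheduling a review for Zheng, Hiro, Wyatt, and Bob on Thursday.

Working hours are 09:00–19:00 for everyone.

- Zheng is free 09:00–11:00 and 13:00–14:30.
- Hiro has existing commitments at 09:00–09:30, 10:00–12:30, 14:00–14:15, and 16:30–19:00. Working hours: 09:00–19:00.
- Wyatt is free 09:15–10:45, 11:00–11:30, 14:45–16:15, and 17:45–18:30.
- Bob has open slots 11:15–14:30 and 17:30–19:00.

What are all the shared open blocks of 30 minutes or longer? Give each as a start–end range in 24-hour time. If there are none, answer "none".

Hiro free within 09:00–19:00: 09:30–10:00, 12:30–14:00, 14:15–16:30.
Zheng ∩ Hiro: 09:30–10:00, 13:00–14:00, 14:15–14:30.
Zheng ∩ Hiro ∩ Wyatt: 09:30–10:00.
Zheng ∩ Hiro ∩ Wyatt ∩ Bob: (none).
Windows ≥ 30 min: (none).

none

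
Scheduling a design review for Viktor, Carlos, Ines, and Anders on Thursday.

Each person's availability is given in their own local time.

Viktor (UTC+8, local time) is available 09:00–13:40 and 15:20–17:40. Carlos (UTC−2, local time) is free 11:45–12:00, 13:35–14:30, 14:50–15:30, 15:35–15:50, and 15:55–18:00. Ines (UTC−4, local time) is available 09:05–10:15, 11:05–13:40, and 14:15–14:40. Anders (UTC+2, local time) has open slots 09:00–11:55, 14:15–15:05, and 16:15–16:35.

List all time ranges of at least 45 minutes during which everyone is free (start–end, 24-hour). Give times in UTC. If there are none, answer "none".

none

Viktor → UTC: 01:00–05:40, 07:20–09:40.
Carlos → UTC: 13:45–14:00, 15:35–16:30, 16:50–17:30, 17:35–17:50, 17:55–20:00.
Ines → UTC: 13:05–14:15, 15:05–17:40, 18:15–18:40.
Anders → UTC: 07:00–09:55, 12:15–13:05, 14:15–14:35.
Viktor ∩ Carlos: (none).
Viktor ∩ Carlos ∩ Ines: (none).
Viktor ∩ Carlos ∩ Ines ∩ Anders: (none).
Windows ≥ 45 min: (none).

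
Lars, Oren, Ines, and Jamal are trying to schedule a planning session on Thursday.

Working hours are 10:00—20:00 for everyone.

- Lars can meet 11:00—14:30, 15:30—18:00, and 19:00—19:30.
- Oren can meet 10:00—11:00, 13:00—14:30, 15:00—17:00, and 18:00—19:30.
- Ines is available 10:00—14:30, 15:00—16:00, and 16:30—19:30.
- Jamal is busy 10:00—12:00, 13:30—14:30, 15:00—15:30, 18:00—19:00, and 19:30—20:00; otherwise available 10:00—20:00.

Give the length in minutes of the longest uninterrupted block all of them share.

30 minutes

Jamal free within 10:00–20:00: 12:00–13:30, 14:30–15:00, 15:30–18:00, 19:00–19:30.
Lars ∩ Oren: 13:00–14:30, 15:30–17:00, 19:00–19:30.
Lars ∩ Oren ∩ Ines: 13:00–14:30, 15:30–16:00, 16:30–17:00, 19:00–19:30.
Lars ∩ Oren ∩ Ines ∩ Jamal: 13:00–13:30, 15:30–16:00, 16:30–17:00, 19:00–19:30.
Common window lengths: 30, 30, 30, 30 min; longest is 30.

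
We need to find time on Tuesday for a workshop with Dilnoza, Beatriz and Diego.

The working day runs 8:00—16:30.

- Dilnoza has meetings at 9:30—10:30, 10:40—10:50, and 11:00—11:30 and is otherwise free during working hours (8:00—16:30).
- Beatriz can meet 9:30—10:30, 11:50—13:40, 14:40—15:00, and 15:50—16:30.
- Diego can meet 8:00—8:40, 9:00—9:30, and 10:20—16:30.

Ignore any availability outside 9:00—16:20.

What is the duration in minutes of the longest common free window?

110 minutes

Dilnoza free within 08:00–16:30: 08:00–09:30, 10:30–10:40, 10:50–11:00, 11:30–16:30.
Dilnoza ∩ Beatriz: 11:50–13:40, 14:40–15:00, 15:50–16:30.
Dilnoza ∩ Beatriz ∩ Diego: 11:50–13:40, 14:40–15:00, 15:50–16:30.
Restricted to 09:00–16:20: 11:50–13:40, 14:40–15:00, 15:50–16:20.
Common window lengths: 110, 20, 30 min; longest is 110.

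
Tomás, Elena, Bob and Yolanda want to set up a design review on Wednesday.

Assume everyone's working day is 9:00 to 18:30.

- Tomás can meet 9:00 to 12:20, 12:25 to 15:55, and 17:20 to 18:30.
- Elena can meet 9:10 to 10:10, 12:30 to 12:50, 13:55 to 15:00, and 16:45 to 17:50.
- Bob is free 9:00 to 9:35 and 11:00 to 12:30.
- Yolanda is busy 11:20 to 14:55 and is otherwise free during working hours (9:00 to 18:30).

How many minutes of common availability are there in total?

Yolanda free within 09:00–18:30: 09:00–11:20, 14:55–18:30.
Tomás ∩ Elena: 09:10–10:10, 12:30–12:50, 13:55–15:00, 17:20–17:50.
Tomás ∩ Elena ∩ Bob: 09:10–09:35.
Tomás ∩ Elena ∩ Bob ∩ Yolanda: 09:10–09:35.
Total common minutes: 25.

25 minutes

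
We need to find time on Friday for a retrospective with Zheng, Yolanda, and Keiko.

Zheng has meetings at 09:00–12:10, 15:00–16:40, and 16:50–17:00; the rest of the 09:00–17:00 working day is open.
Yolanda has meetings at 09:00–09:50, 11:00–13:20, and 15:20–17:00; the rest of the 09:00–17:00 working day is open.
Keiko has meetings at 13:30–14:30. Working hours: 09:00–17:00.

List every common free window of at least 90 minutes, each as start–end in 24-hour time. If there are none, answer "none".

Zheng free within 09:00–17:00: 12:10–15:00, 16:40–16:50.
Yolanda free within 09:00–17:00: 09:50–11:00, 13:20–15:20.
Keiko free within 09:00–17:00: 09:00–13:30, 14:30–17:00.
Zheng ∩ Yolanda: 13:20–15:00.
Zheng ∩ Yolanda ∩ Keiko: 13:20–13:30, 14:30–15:00.
Windows ≥ 90 min: (none).

none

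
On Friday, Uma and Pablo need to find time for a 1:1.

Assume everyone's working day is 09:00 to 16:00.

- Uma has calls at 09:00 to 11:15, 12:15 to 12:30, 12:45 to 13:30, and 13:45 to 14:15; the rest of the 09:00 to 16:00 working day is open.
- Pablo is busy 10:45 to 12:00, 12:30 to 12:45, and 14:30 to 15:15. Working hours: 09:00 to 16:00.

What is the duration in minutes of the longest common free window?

Uma free within 09:00–16:00: 11:15–12:15, 12:30–12:45, 13:30–13:45, 14:15–16:00.
Pablo free within 09:00–16:00: 09:00–10:45, 12:00–12:30, 12:45–14:30, 15:15–16:00.
Uma ∩ Pablo: 12:00–12:15, 13:30–13:45, 14:15–14:30, 15:15–16:00.
Common window lengths: 15, 15, 15, 45 min; longest is 45.

45 minutes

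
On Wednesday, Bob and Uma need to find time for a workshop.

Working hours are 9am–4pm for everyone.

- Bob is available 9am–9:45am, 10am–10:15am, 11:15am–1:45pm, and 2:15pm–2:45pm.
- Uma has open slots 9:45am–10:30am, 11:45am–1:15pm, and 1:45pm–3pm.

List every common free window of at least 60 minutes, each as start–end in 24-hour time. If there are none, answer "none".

11:45–13:15

Bob ∩ Uma: 10:00–10:15, 11:45–13:15, 14:15–14:45.
Windows ≥ 60 min: 11:45–13:15.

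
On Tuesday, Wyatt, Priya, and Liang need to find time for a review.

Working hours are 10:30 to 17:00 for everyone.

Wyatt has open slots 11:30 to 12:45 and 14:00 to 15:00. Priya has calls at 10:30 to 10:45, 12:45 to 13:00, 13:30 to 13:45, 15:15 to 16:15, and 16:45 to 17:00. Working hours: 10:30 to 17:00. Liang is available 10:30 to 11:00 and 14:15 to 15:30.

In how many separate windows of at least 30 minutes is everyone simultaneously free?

Priya free within 10:30–17:00: 10:45–12:45, 13:00–13:30, 13:45–15:15, 16:15–16:45.
Wyatt ∩ Priya: 11:30–12:45, 14:00–15:00.
Wyatt ∩ Priya ∩ Liang: 14:15–15:00.
Windows ≥ 30 min: 14:15–15:00.
That's 1 window.

1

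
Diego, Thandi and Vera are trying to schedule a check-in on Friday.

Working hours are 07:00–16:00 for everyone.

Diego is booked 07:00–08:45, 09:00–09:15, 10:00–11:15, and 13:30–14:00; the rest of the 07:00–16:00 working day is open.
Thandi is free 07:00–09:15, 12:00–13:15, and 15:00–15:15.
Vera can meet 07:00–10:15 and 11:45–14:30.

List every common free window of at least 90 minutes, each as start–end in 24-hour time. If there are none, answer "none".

Diego free within 07:00–16:00: 08:45–09:00, 09:15–10:00, 11:15–13:30, 14:00–16:00.
Diego ∩ Thandi: 08:45–09:00, 12:00–13:15, 15:00–15:15.
Diego ∩ Thandi ∩ Vera: 08:45–09:00, 12:00–13:15.
Windows ≥ 90 min: (none).

none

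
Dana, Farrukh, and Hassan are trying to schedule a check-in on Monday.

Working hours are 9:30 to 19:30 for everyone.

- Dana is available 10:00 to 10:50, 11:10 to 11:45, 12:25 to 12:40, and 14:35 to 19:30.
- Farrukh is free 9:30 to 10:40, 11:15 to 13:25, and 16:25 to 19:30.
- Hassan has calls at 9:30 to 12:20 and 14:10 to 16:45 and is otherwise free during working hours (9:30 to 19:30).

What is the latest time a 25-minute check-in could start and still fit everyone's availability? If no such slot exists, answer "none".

19:05

Hassan free within 09:30–19:30: 12:20–14:10, 16:45–19:30.
Dana ∩ Farrukh: 10:00–10:40, 11:15–11:45, 12:25–12:40, 16:25–19:30.
Dana ∩ Farrukh ∩ Hassan: 12:25–12:40, 16:45–19:30.
Windows ≥ 25 min: 16:45–19:30.
Latest start in the last window 16:45–19:30 is 19:30 − 25 min = 19:05.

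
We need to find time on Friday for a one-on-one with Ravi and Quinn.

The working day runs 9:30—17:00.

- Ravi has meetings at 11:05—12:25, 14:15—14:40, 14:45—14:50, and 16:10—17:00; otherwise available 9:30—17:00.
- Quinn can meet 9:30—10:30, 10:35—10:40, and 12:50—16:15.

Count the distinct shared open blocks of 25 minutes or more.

Ravi free within 09:30–17:00: 09:30–11:05, 12:25–14:15, 14:40–14:45, 14:50–16:10.
Ravi ∩ Quinn: 09:30–10:30, 10:35–10:40, 12:50–14:15, 14:40–14:45, 14:50–16:10.
Windows ≥ 25 min: 09:30–10:30, 12:50–14:15, 14:50–16:10.
That's 3 windows.

3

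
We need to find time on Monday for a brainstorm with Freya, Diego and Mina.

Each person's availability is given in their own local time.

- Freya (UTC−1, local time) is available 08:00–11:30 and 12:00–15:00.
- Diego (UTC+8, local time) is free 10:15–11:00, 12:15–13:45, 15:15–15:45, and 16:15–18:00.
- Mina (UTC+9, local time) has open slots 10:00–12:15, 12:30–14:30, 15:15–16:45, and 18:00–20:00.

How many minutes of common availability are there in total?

Freya → UTC: 09:00–12:30, 13:00–16:00.
Diego → UTC: 02:15–03:00, 04:15–05:45, 07:15–07:45, 08:15–10:00.
Mina → UTC: 01:00–03:15, 03:30–05:30, 06:15–07:45, 09:00–11:00.
Freya ∩ Diego: 09:00–10:00.
Freya ∩ Diego ∩ Mina: 09:00–10:00.
Total common minutes: 60.

60 minutes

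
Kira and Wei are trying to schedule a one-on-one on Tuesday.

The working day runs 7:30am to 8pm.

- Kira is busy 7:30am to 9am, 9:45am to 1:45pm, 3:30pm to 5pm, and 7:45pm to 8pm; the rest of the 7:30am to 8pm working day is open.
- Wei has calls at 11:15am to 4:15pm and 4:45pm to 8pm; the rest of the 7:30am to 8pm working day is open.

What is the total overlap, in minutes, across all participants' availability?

45 minutes

Kira free within 07:30–20:00: 09:00–09:45, 13:45–15:30, 17:00–19:45.
Wei free within 07:30–20:00: 07:30–11:15, 16:15–16:45.
Kira ∩ Wei: 09:00–09:45.
Total common minutes: 45.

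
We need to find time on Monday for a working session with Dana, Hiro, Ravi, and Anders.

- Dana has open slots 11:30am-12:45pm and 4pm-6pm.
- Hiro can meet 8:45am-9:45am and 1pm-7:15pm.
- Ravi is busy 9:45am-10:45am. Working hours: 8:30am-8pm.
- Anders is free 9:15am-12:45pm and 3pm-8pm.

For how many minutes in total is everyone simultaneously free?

Ravi free within 08:30–20:00: 08:30–09:45, 10:45–20:00.
Dana ∩ Hiro: 16:00–18:00.
Dana ∩ Hiro ∩ Ravi: 16:00–18:00.
Dana ∩ Hiro ∩ Ravi ∩ Anders: 16:00–18:00.
Total common minutes: 120.

120 minutes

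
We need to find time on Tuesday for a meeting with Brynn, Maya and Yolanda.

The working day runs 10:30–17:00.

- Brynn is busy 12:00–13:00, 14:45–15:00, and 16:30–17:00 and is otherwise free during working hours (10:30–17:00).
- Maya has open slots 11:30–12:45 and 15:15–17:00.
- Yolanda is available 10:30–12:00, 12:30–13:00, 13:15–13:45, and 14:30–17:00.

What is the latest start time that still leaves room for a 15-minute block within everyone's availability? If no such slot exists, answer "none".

Brynn free within 10:30–17:00: 10:30–12:00, 13:00–14:45, 15:00–16:30.
Brynn ∩ Maya: 11:30–12:00, 15:15–16:30.
Brynn ∩ Maya ∩ Yolanda: 11:30–12:00, 15:15–16:30.
Windows ≥ 15 min: 11:30–12:00, 15:15–16:30.
Latest start in the last window 15:15–16:30 is 16:30 − 15 min = 16:15.

16:15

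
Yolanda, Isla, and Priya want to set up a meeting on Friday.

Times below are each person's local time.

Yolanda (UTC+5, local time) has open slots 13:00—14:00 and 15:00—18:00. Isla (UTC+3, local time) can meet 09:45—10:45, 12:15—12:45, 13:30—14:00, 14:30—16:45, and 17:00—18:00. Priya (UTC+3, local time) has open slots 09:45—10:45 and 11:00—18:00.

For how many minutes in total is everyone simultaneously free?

Yolanda → UTC: 08:00–09:00, 10:00–13:00.
Isla → UTC: 06:45–07:45, 09:15–09:45, 10:30–11:00, 11:30–13:45, 14:00–15:00.
Priya → UTC: 06:45–07:45, 08:00–15:00.
Yolanda ∩ Isla: 10:30–11:00, 11:30–13:00.
Yolanda ∩ Isla ∩ Priya: 10:30–11:00, 11:30–13:00.
Total common minutes: 30 + 90 = 120.

120 minutes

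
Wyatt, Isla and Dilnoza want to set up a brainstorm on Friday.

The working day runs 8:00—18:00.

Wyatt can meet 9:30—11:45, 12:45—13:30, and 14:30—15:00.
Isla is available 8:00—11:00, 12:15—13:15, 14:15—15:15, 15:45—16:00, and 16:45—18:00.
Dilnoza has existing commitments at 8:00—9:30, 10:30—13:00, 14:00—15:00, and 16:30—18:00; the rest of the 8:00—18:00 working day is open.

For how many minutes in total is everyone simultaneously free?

75 minutes

Dilnoza free within 08:00–18:00: 09:30–10:30, 13:00–14:00, 15:00–16:30.
Wyatt ∩ Isla: 09:30–11:00, 12:45–13:15, 14:30–15:00.
Wyatt ∩ Isla ∩ Dilnoza: 09:30–10:30, 13:00–13:15.
Total common minutes: 60 + 15 = 75.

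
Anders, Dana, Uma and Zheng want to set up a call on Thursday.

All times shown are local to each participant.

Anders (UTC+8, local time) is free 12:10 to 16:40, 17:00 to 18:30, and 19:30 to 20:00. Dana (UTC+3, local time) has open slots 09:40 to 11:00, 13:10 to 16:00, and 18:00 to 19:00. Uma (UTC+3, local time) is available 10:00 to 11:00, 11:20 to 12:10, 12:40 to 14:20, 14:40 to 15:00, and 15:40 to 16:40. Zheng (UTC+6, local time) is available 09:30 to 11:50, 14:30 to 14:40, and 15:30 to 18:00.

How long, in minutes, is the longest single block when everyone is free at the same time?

20 minutes

Anders → UTC: 04:10–08:40, 09:00–10:30, 11:30–12:00.
Dana → UTC: 06:40–08:00, 10:10–13:00, 15:00–16:00.
Uma → UTC: 07:00–08:00, 08:20–09:10, 09:40–11:20, 11:40–12:00, 12:40–13:40.
Zheng → UTC: 03:30–05:50, 08:30–08:40, 09:30–12:00.
Anders ∩ Dana: 06:40–08:00, 10:10–10:30, 11:30–12:00.
Anders ∩ Dana ∩ Uma: 07:00–08:00, 10:10–10:30, 11:40–12:00.
Anders ∩ Dana ∩ Uma ∩ Zheng: 10:10–10:30, 11:40–12:00.
Common window lengths: 20, 20 min; longest is 20.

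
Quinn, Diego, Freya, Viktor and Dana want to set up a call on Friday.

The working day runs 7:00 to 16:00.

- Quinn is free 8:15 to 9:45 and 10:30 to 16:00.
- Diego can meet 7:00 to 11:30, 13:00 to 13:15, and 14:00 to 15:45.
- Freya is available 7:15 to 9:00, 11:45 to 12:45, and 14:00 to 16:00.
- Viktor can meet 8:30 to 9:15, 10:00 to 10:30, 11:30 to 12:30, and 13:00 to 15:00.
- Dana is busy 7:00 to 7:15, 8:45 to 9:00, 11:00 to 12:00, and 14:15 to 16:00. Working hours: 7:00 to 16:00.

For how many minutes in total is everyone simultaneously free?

30 minutes

Dana free within 07:00–16:00: 07:15–08:45, 09:00–11:00, 12:00–14:15.
Quinn ∩ Diego: 08:15–09:45, 10:30–11:30, 13:00–13:15, 14:00–15:45.
Quinn ∩ Diego ∩ Freya: 08:15–09:00, 14:00–15:45.
Quinn ∩ Diego ∩ Freya ∩ Viktor: 08:30–09:00, 14:00–15:00.
Quinn ∩ Diego ∩ Freya ∩ Viktor ∩ Dana: 08:30–08:45, 14:00–14:15.
Total common minutes: 15 + 15 = 30.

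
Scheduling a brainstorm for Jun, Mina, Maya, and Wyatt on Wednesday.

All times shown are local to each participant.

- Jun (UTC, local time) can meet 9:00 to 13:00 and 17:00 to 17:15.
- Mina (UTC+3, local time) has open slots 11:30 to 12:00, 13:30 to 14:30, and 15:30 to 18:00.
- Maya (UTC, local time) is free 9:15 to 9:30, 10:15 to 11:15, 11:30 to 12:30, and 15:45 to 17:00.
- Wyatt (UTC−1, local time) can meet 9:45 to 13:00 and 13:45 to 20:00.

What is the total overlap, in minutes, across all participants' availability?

30 minutes

Jun → UTC: 09:00–13:00, 17:00–17:15.
Mina → UTC: 08:30–09:00, 10:30–11:30, 12:30–15:00.
Maya → UTC: 09:15–09:30, 10:15–11:15, 11:30–12:30, 15:45–17:00.
Wyatt → UTC: 10:45–14:00, 14:45–21:00.
Jun ∩ Mina: 10:30–11:30, 12:30–13:00.
Jun ∩ Mina ∩ Maya: 10:30–11:15.
Jun ∩ Mina ∩ Maya ∩ Wyatt: 10:45–11:15.
Total common minutes: 30.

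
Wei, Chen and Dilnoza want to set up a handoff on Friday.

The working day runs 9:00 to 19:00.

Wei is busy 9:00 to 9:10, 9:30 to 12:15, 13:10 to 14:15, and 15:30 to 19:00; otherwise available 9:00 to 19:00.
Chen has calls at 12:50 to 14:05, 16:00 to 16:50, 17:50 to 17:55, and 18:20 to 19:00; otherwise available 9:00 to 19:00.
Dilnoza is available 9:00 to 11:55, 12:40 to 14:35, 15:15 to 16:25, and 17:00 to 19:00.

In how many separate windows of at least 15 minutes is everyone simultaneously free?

3

Wei free within 09:00–19:00: 09:10–09:30, 12:15–13:10, 14:15–15:30.
Chen free within 09:00–19:00: 09:00–12:50, 14:05–16:00, 16:50–17:50, 17:55–18:20.
Wei ∩ Chen: 09:10–09:30, 12:15–12:50, 14:15–15:30.
Wei ∩ Chen ∩ Dilnoza: 09:10–09:30, 12:40–12:50, 14:15–14:35, 15:15–15:30.
Windows ≥ 15 min: 09:10–09:30, 14:15–14:35, 15:15–15:30.
That's 3 windows.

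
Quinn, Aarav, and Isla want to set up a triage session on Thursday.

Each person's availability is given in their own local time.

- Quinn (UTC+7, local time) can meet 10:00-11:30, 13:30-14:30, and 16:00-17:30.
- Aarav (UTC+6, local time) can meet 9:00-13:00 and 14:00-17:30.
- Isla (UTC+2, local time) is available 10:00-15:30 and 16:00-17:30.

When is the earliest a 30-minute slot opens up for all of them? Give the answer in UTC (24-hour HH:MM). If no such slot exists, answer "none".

Quinn → UTC: 03:00–04:30, 06:30–07:30, 09:00–10:30.
Aarav → UTC: 03:00–07:00, 08:00–11:30.
Isla → UTC: 08:00–13:30, 14:00–15:30.
Quinn ∩ Aarav: 03:00–04:30, 06:30–07:00, 09:00–10:30.
Quinn ∩ Aarav ∩ Isla: 09:00–10:30.
Windows ≥ 30 min: 09:00–10:30.
Earliest such window starts at 09:00.

09:00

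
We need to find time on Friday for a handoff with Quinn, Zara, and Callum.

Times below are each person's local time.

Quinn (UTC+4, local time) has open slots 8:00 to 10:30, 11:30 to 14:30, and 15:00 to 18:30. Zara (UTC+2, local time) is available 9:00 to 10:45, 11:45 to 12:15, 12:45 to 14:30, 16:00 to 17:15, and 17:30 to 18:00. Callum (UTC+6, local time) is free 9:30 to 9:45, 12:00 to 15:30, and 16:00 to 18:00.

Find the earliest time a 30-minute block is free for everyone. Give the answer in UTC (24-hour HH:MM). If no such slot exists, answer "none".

07:30

Quinn → UTC: 04:00–06:30, 07:30–10:30, 11:00–14:30.
Zara → UTC: 07:00–08:45, 09:45–10:15, 10:45–12:30, 14:00–15:15, 15:30–16:00.
Callum → UTC: 03:30–03:45, 06:00–09:30, 10:00–12:00.
Quinn ∩ Zara: 07:30–08:45, 09:45–10:15, 11:00–12:30, 14:00–14:30.
Quinn ∩ Zara ∩ Callum: 07:30–08:45, 10:00–10:15, 11:00–12:00.
Windows ≥ 30 min: 07:30–08:45, 11:00–12:00.
Earliest such window starts at 07:30.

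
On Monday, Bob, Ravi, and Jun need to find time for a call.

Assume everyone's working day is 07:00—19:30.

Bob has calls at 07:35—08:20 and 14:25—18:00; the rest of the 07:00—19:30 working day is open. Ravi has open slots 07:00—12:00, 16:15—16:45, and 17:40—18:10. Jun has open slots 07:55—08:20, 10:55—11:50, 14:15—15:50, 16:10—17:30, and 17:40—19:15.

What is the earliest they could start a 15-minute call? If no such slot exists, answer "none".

10:55

Bob free within 07:00–19:30: 07:00–07:35, 08:20–14:25, 18:00–19:30.
Bob ∩ Ravi: 07:00–07:35, 08:20–12:00, 18:00–18:10.
Bob ∩ Ravi ∩ Jun: 10:55–11:50, 18:00–18:10.
Windows ≥ 15 min: 10:55–11:50.
Earliest such window starts at 10:55.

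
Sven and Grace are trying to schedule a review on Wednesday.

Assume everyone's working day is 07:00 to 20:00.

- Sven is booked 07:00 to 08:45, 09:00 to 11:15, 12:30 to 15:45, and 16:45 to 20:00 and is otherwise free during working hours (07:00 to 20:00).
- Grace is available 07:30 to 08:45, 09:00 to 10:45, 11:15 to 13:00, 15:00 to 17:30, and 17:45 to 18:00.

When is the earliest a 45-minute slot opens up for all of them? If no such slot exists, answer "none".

11:15

Sven free within 07:00–20:00: 08:45–09:00, 11:15–12:30, 15:45–16:45.
Sven ∩ Grace: 11:15–12:30, 15:45–16:45.
Windows ≥ 45 min: 11:15–12:30, 15:45–16:45.
Earliest such window starts at 11:15.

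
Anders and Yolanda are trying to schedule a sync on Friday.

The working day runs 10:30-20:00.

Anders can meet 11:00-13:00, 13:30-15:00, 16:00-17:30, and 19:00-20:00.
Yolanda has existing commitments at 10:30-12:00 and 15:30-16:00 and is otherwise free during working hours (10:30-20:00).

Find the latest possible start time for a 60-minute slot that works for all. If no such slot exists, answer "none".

Yolanda free within 10:30–20:00: 12:00–15:30, 16:00–20:00.
Anders ∩ Yolanda: 12:00–13:00, 13:30–15:00, 16:00–17:30, 19:00–20:00.
Windows ≥ 60 min: 12:00–13:00, 13:30–15:00, 16:00–17:30, 19:00–20:00.
Latest start in the last window 19:00–20:00 is 20:00 − 60 min = 19:00.

19:00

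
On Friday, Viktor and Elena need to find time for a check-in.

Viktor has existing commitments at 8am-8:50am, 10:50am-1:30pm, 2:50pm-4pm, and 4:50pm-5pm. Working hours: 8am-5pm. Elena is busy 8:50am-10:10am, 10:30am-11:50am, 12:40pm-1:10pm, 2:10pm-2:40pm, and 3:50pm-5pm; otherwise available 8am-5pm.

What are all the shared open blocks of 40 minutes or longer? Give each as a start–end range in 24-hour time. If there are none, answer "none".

13:30–14:10

Viktor free within 08:00–17:00: 08:50–10:50, 13:30–14:50, 16:00–16:50.
Elena free within 08:00–17:00: 08:00–08:50, 10:10–10:30, 11:50–12:40, 13:10–14:10, 14:40–15:50.
Viktor ∩ Elena: 10:10–10:30, 13:30–14:10, 14:40–14:50.
Windows ≥ 40 min: 13:30–14:10.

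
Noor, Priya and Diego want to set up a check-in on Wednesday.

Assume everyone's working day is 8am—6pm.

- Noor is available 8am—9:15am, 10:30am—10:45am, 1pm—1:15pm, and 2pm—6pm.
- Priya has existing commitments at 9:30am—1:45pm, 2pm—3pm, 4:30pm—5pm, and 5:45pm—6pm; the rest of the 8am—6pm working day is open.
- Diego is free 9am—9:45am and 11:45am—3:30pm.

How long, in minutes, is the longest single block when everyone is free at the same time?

Priya free within 08:00–18:00: 08:00–09:30, 13:45–14:00, 15:00–16:30, 17:00–17:45.
Noor ∩ Priya: 08:00–09:15, 15:00–16:30, 17:00–17:45.
Noor ∩ Priya ∩ Diego: 09:00–09:15, 15:00–15:30.
Common window lengths: 15, 30 min; longest is 30.

30 minutes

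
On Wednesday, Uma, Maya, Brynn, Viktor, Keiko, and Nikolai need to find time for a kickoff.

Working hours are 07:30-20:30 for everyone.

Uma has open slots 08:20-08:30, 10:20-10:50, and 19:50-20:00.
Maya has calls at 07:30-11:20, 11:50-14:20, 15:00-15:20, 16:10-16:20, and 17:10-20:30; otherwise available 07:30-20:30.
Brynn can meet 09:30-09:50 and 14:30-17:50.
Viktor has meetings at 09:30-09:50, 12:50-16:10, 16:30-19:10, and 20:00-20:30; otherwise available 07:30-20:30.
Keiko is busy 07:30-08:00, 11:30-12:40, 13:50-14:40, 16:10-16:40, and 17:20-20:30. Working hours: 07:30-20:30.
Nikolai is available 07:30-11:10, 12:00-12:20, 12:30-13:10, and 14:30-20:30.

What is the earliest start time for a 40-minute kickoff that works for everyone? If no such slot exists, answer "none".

Maya free within 07:30–20:30: 11:20–11:50, 14:20–15:00, 15:20–16:10, 16:20–17:10.
Viktor free within 07:30–20:30: 07:30–09:30, 09:50–12:50, 16:10–16:30, 19:10–20:00.
Keiko free within 07:30–20:30: 08:00–11:30, 12:40–13:50, 14:40–16:10, 16:40–17:20.
Uma ∩ Maya: (none).
Uma ∩ Maya ∩ Brynn: (none).
Uma ∩ Maya ∩ Brynn ∩ Viktor: (none).
Uma ∩ Maya ∩ Brynn ∩ Viktor ∩ Keiko: (none).
Uma ∩ Maya ∩ Brynn ∩ Viktor ∩ Keiko ∩ Nikolai: (none).
Windows ≥ 40 min: (none).

none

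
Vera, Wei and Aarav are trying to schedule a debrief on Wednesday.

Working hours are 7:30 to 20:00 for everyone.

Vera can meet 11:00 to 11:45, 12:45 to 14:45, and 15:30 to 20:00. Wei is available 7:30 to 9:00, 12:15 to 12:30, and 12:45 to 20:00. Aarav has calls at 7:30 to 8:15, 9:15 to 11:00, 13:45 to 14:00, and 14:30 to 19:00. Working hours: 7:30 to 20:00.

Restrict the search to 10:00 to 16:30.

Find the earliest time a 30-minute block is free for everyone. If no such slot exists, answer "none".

Aarav free within 07:30–20:00: 08:15–09:15, 11:00–13:45, 14:00–14:30, 19:00–20:00.
Vera ∩ Wei: 12:45–14:45, 15:30–20:00.
Vera ∩ Wei ∩ Aarav: 12:45–13:45, 14:00–14:30, 19:00–20:00.
Restricted to 10:00–16:30: 12:45–13:45, 14:00–14:30.
Windows ≥ 30 min: 12:45–13:45, 14:00–14:30.
Earliest such window starts at 12:45.

12:45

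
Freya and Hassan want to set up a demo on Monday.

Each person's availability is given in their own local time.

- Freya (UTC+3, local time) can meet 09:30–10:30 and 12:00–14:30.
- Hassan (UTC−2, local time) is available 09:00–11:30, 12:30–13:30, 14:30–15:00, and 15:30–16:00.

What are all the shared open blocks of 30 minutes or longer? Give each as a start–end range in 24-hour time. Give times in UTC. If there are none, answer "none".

11:00–11:30

Freya → UTC: 06:30–07:30, 09:00–11:30.
Hassan → UTC: 11:00–13:30, 14:30–15:30, 16:30–17:00, 17:30–18:00.
Freya ∩ Hassan: 11:00–11:30.
Windows ≥ 30 min: 11:00–11:30.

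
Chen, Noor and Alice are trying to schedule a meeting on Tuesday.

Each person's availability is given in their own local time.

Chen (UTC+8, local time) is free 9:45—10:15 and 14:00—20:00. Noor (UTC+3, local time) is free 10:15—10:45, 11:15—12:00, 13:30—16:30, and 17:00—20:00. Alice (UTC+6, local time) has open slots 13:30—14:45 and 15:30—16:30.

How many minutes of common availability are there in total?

45 minutes

Chen → UTC: 01:45–02:15, 06:00–12:00.
Noor → UTC: 07:15–07:45, 08:15–09:00, 10:30–13:30, 14:00–17:00.
Alice → UTC: 07:30–08:45, 09:30–10:30.
Chen ∩ Noor: 07:15–07:45, 08:15–09:00, 10:30–12:00.
Chen ∩ Noor ∩ Alice: 07:30–07:45, 08:15–08:45.
Total common minutes: 15 + 30 = 45.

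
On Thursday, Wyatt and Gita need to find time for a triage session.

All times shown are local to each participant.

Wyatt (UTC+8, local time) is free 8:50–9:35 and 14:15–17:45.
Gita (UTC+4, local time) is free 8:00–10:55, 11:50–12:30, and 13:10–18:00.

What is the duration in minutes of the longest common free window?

Wyatt → UTC: 00:50–01:35, 06:15–09:45.
Gita → UTC: 04:00–06:55, 07:50–08:30, 09:10–14:00.
Wyatt ∩ Gita: 06:15–06:55, 07:50–08:30, 09:10–09:45.
Common window lengths: 40, 40, 35 min; longest is 40.

40 minutes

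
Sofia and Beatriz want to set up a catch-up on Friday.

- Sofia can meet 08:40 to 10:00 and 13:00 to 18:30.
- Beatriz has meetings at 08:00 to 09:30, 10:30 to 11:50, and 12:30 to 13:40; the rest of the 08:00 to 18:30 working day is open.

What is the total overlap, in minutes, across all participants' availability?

320 minutes

Beatriz free within 08:00–18:30: 09:30–10:30, 11:50–12:30, 13:40–18:30.
Sofia ∩ Beatriz: 09:30–10:00, 13:40–18:30.
Total common minutes: 30 + 290 = 320.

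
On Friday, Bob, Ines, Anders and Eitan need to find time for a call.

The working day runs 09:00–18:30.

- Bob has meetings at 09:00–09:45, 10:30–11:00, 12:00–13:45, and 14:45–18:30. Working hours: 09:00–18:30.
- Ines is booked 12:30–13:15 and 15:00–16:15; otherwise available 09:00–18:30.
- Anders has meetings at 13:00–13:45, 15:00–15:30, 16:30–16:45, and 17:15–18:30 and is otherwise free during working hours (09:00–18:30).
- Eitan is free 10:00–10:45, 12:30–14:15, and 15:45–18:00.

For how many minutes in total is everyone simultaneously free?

Bob free within 09:00–18:30: 09:45–10:30, 11:00–12:00, 13:45–14:45.
Ines free within 09:00–18:30: 09:00–12:30, 13:15–15:00, 16:15–18:30.
Anders free within 09:00–18:30: 09:00–13:00, 13:45–15:00, 15:30–16:30, 16:45–17:15.
Bob ∩ Ines: 09:45–10:30, 11:00–12:00, 13:45–14:45.
Bob ∩ Ines ∩ Anders: 09:45–10:30, 11:00–12:00, 13:45–14:45.
Bob ∩ Ines ∩ Anders ∩ Eitan: 10:00–10:30, 13:45–14:15.
Total common minutes: 30 + 30 = 60.

60 minutes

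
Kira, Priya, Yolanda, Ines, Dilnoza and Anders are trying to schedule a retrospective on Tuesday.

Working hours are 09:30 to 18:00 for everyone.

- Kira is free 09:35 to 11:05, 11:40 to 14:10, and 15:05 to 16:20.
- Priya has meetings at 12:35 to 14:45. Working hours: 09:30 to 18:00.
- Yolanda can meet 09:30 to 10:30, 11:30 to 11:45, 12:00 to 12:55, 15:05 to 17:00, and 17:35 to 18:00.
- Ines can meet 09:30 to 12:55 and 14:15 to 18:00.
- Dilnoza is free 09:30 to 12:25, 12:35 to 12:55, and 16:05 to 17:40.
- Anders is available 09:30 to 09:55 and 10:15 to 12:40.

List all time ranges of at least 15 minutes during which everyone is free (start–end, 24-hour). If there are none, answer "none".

09:35–09:55, 10:15–10:30, 12:00–12:25

Priya free within 09:30–18:00: 09:30–12:35, 14:45–18:00.
Kira ∩ Priya: 09:35–11:05, 11:40–12:35, 15:05–16:20.
Kira ∩ Priya ∩ Yolanda: 09:35–10:30, 11:40–11:45, 12:00–12:35, 15:05–16:20.
Kira ∩ Priya ∩ Yolanda ∩ Ines: 09:35–10:30, 11:40–11:45, 12:00–12:35, 15:05–16:20.
Kira ∩ Priya ∩ Yolanda ∩ Ines ∩ Dilnoza: 09:35–10:30, 11:40–11:45, 12:00–12:25, 16:05–16:20.
Kira ∩ Priya ∩ Yolanda ∩ Ines ∩ Dilnoza ∩ Anders: 09:35–09:55, 10:15–10:30, 11:40–11:45, 12:00–12:25.
Windows ≥ 15 min: 09:35–09:55, 10:15–10:30, 12:00–12:25.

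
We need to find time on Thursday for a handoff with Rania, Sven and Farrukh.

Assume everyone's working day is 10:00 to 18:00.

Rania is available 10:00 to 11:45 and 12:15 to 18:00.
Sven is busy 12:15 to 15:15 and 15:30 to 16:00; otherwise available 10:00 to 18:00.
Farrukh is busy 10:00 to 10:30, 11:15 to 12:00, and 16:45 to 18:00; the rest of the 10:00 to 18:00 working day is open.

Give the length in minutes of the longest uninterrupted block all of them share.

Sven free within 10:00–18:00: 10:00–12:15, 15:15–15:30, 16:00–18:00.
Farrukh free within 10:00–18:00: 10:30–11:15, 12:00–16:45.
Rania ∩ Sven: 10:00–11:45, 15:15–15:30, 16:00–18:00.
Rania ∩ Sven ∩ Farrukh: 10:30–11:15, 15:15–15:30, 16:00–16:45.
Common window lengths: 45, 15, 45 min; longest is 45.

45 minutes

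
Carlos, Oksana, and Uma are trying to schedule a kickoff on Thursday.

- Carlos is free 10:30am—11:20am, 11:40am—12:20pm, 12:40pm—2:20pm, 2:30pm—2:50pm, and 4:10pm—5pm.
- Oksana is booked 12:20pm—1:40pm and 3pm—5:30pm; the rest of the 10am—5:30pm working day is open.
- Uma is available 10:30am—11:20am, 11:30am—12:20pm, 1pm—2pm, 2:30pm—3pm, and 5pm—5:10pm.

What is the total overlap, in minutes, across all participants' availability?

130 minutes

Oksana free within 10:00–17:30: 10:00–12:20, 13:40–15:00.
Carlos ∩ Oksana: 10:30–11:20, 11:40–12:20, 13:40–14:20, 14:30–14:50.
Carlos ∩ Oksana ∩ Uma: 10:30–11:20, 11:40–12:20, 13:40–14:00, 14:30–14:50.
Total common minutes: 50 + 40 + 20 + 20 = 130.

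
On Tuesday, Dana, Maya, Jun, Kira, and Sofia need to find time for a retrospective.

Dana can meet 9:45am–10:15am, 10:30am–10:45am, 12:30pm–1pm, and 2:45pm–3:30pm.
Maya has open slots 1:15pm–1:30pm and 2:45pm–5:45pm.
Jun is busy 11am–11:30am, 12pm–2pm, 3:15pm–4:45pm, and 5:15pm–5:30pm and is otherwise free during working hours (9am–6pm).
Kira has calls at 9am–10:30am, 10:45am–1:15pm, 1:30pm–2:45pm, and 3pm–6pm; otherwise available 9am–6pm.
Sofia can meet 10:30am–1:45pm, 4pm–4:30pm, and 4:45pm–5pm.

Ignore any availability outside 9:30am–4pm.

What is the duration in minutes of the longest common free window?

0 minutes

Jun free within 09:00–18:00: 09:00–11:00, 11:30–12:00, 14:00–15:15, 16:45–17:15, 17:30–18:00.
Kira free within 09:00–18:00: 10:30–10:45, 13:15–13:30, 14:45–15:00.
Dana ∩ Maya: 14:45–15:30.
Dana ∩ Maya ∩ Jun: 14:45–15:15.
Dana ∩ Maya ∩ Jun ∩ Kira: 14:45–15:00.
Dana ∩ Maya ∩ Jun ∩ Kira ∩ Sofia: (none).
Restricted to 09:30–16:00: (none).
No common window.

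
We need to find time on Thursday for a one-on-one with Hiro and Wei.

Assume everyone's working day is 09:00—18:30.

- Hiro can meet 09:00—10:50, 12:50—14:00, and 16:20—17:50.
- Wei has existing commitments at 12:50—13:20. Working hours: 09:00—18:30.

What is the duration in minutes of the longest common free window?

110 minutes

Wei free within 09:00–18:30: 09:00–12:50, 13:20–18:30.
Hiro ∩ Wei: 09:00–10:50, 13:20–14:00, 16:20–17:50.
Common window lengths: 110, 40, 90 min; longest is 110.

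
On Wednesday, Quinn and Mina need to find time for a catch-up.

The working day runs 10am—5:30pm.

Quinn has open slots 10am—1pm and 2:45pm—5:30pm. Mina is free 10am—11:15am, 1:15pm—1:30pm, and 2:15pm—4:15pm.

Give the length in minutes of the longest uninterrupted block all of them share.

90 minutes

Quinn ∩ Mina: 10:00–11:15, 14:45–16:15.
Common window lengths: 75, 90 min; longest is 90.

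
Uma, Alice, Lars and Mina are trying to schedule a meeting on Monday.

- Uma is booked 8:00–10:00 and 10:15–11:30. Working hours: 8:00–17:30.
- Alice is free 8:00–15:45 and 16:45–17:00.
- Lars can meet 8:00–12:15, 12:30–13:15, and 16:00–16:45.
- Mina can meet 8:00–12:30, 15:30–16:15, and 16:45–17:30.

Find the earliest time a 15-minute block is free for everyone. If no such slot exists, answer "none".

10:00

Uma free within 08:00–17:30: 10:00–10:15, 11:30–17:30.
Uma ∩ Alice: 10:00–10:15, 11:30–15:45, 16:45–17:00.
Uma ∩ Alice ∩ Lars: 10:00–10:15, 11:30–12:15, 12:30–13:15.
Uma ∩ Alice ∩ Lars ∩ Mina: 10:00–10:15, 11:30–12:15.
Windows ≥ 15 min: 10:00–10:15, 11:30–12:15.
Earliest such window starts at 10:00.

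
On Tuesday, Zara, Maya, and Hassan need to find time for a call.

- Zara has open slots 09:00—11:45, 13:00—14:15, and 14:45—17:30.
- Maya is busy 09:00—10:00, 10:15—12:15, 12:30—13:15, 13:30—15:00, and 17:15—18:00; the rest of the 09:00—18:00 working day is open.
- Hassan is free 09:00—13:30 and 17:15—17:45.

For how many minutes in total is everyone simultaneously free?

Maya free within 09:00–18:00: 10:00–10:15, 12:15–12:30, 13:15–13:30, 15:00–17:15.
Zara ∩ Maya: 10:00–10:15, 13:15–13:30, 15:00–17:15.
Zara ∩ Maya ∩ Hassan: 10:00–10:15, 13:15–13:30.
Total common minutes: 15 + 15 = 30.

30 minutes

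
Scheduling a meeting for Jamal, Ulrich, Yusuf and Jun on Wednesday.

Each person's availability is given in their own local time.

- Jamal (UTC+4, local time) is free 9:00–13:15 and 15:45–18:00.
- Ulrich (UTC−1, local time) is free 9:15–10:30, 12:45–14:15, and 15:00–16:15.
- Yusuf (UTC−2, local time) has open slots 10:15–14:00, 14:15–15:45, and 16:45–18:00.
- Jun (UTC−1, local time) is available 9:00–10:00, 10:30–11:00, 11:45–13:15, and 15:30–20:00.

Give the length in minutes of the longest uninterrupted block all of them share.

15 minutes

Jamal → UTC: 05:00–09:15, 11:45–14:00.
Ulrich → UTC: 10:15–11:30, 13:45–15:15, 16:00–17:15.
Yusuf → UTC: 12:15–16:00, 16:15–17:45, 18:45–20:00.
Jun → UTC: 10:00–11:00, 11:30–12:00, 12:45–14:15, 16:30–21:00.
Jamal ∩ Ulrich: 13:45–14:00.
Jamal ∩ Ulrich ∩ Yusuf: 13:45–14:00.
Jamal ∩ Ulrich ∩ Yusuf ∩ Jun: 13:45–14:00.
Single common window of 15 minutes.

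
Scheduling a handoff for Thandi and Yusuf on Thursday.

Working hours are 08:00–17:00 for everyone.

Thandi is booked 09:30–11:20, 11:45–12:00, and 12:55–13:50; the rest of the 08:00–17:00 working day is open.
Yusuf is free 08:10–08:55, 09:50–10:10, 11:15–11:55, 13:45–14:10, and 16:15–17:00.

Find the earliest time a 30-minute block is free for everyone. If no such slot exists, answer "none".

08:10

Thandi free within 08:00–17:00: 08:00–09:30, 11:20–11:45, 12:00–12:55, 13:50–17:00.
Thandi ∩ Yusuf: 08:10–08:55, 11:20–11:45, 13:50–14:10, 16:15–17:00.
Windows ≥ 30 min: 08:10–08:55, 16:15–17:00.
Earliest such window starts at 08:10.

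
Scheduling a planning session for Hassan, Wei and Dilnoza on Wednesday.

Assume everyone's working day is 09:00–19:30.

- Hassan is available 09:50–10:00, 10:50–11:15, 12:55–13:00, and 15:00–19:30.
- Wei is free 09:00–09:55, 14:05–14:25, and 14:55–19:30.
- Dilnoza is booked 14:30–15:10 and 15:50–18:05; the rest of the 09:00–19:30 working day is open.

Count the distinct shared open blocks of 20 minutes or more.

Dilnoza free within 09:00–19:30: 09:00–14:30, 15:10–15:50, 18:05–19:30.
Hassan ∩ Wei: 09:50–09:55, 15:00–19:30.
Hassan ∩ Wei ∩ Dilnoza: 09:50–09:55, 15:10–15:50, 18:05–19:30.
Windows ≥ 20 min: 15:10–15:50, 18:05–19:30.
That's 2 windows.

2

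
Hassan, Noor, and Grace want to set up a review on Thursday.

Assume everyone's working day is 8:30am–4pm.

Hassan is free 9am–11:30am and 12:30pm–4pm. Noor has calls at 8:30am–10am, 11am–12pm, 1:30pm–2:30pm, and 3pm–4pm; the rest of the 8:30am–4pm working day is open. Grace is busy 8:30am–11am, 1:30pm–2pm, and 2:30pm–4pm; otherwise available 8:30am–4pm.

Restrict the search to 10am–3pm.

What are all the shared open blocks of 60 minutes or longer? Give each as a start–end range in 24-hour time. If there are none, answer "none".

12:30–13:30

Noor free within 08:30–16:00: 10:00–11:00, 12:00–13:30, 14:30–15:00.
Grace free within 08:30–16:00: 11:00–13:30, 14:00–14:30.
Hassan ∩ Noor: 10:00–11:00, 12:30–13:30, 14:30–15:00.
Hassan ∩ Noor ∩ Grace: 12:30–13:30.
Restricted to 10:00–15:00: 12:30–13:30.
Windows ≥ 60 min: 12:30–13:30.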